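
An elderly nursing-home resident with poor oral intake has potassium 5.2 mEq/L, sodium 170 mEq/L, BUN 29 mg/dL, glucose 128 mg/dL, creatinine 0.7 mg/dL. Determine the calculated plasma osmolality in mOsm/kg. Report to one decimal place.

357.5 mOsm/kg

Calculated osmolality = 2·Na + glucose/18 + BUN/2.8
= 2·170 + 128/18 + 29/2.8
= 340 + 7.11 + 10.36
= 357.47 mOsm/kg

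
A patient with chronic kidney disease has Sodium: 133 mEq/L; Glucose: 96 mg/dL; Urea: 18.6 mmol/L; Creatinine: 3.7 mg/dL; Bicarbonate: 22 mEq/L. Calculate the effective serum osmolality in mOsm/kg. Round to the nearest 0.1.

Effective osmolality excludes urea (freely permeant across cell membranes):
2·Na + glucose/18
= 2·133 + 96/18
= 266 + 5.33
= 271.33 mOsm/kg

271.3 mOsm/kg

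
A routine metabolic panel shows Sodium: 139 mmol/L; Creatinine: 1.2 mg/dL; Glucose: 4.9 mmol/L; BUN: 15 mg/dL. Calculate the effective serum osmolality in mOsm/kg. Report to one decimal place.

282.9 mOsm/kg

Effective osmolality excludes urea (freely permeant across cell membranes):
2·Na + glucose
= 2·139 + 4.9
= 278 + 4.9
= 282.9 mOsm/kg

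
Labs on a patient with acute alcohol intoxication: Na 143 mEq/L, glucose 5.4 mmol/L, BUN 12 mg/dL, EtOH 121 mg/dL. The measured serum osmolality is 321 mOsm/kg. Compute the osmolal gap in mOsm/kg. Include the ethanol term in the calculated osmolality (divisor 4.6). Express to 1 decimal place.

-1.0 mOsm/kg

Calculated osmolality = 2·Na + glucose + BUN/2.8 + ethanol/4.6
= 2·143 + 5.4 + 12/2.8 + 121/4.6
= 286 + 5.40 + 4.29 + 26.30
= 321.99 mOsm/kg ≈ 322.0 mOsm/kg
Osmolar gap = measured − calculated = 321 − 322.0 = -1.0 mOsm/kg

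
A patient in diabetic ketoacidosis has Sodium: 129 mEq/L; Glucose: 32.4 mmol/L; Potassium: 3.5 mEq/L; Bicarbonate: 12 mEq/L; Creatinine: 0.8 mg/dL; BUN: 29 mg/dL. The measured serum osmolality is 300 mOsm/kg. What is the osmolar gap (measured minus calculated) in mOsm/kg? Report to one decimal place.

-0.8 mOsm/kg

Calculated osmolality = 2·Na + glucose + BUN/2.8
= 2·129 + 32.4 + 29/2.8
= 258 + 32.40 + 10.36
= 300.76 mOsm/kg ≈ 300.8 mOsm/kg
Osmolar gap = measured − calculated = 300 − 300.8 = -0.8 mOsm/kg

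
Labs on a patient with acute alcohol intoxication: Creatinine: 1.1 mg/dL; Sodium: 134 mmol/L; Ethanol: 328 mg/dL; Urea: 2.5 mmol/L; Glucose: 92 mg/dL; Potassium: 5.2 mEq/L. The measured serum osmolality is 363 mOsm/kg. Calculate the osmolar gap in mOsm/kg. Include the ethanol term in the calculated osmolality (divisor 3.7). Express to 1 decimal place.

Calculated osmolality = 2·Na + glucose/18 + urea + ethanol/3.7
= 2·134 + 92/18 + 2.5 + 328/3.7
= 268 + 5.11 + 2.50 + 88.65
= 364.26 mOsm/kg ≈ 364.3 mOsm/kg
Osmolar gap = measured − calculated = 363 − 364.3 = -1.3 mOsm/kg

-1.3 mOsm/kg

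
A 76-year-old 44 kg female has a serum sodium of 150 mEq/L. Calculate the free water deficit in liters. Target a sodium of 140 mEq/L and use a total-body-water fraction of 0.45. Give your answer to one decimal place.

TBW = 0.45 · 44 = 19.8 L
Free water deficit = TBW · (Na/140 − 1)
= 19.8 · (150/140 − 1)
= 19.8 · 0.0714
= 1.41 L

1.4 L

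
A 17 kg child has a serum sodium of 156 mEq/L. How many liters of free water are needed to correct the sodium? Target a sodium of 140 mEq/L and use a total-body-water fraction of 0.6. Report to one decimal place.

1.2 L

TBW = 0.6 · 17 = 10.2 L
Free water deficit = TBW · (Na/140 − 1)
= 10.2 · (156/140 − 1)
= 10.2 · 0.1143
= 1.17 L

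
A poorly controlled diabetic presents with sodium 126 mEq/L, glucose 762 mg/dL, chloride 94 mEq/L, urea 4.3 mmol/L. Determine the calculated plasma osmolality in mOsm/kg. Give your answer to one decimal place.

298.6 mOsm/kg

Calculated osmolality = 2·Na + glucose/18 + urea
= 2·126 + 762/18 + 4.3
= 252 + 42.33 + 4.30
= 298.63 mOsm/kg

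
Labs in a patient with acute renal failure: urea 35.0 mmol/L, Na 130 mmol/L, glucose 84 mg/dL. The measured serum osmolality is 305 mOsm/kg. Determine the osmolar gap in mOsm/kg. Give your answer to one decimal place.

Calculated osmolality = 2·Na + glucose/18 + urea
= 2·130 + 84/18 + 35
= 260 + 4.67 + 35
= 299.67 mOsm/kg ≈ 299.7 mOsm/kg
Osmolar gap = measured − calculated = 305 − 299.7 = 5.3 mOsm/kg

5.3 mOsm/kg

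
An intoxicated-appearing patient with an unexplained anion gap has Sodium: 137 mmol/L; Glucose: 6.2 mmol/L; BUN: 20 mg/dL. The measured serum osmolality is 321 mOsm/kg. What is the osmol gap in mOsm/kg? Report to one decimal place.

Calculated osmolality = 2·Na + glucose + BUN/2.8
= 2·137 + 6.2 + 20/2.8
= 274 + 6.20 + 7.14
= 287.34 mOsm/kg ≈ 287.3 mOsm/kg
Osmolar gap = measured − calculated = 321 − 287.3 = 33.7 mOsm/kg

33.7 mOsm/kg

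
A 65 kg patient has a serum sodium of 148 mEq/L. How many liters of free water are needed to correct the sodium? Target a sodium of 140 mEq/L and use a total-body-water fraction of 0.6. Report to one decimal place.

TBW = 0.6 · 65 = 39 L
Free water deficit = TBW · (Na/140 − 1)
= 39 · (148/140 − 1)
= 39 · 0.0571
= 2.23 L

2.2 L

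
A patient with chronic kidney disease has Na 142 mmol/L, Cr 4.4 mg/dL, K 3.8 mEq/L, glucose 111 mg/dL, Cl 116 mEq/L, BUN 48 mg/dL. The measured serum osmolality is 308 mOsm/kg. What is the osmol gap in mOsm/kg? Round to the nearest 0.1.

Calculated osmolality = 2·Na + glucose/18 + BUN/2.8
= 2·142 + 111/18 + 48/2.8
= 284 + 6.17 + 17.14
= 307.31 mOsm/kg ≈ 307.3 mOsm/kg
Osmolar gap = measured − calculated = 308 − 307.3 = 0.7 mOsm/kg

0.7 mOsm/kg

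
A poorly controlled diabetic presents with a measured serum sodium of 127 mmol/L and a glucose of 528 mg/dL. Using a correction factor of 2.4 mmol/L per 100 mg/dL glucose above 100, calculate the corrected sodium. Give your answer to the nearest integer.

137 mmol/L

Corrected Na = measured Na + 2.4 · (glucose − 100)/100
= 127 + 2.4 · (528 − 100)/100
= 127 + 10.3
= 137.3 mmol/L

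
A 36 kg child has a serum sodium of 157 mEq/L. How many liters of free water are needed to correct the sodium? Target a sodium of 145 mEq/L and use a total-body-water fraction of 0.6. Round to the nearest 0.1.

TBW = 0.6 · 36 = 21.6 L
Free water deficit = TBW · (Na/145 − 1)
= 21.6 · (157/145 − 1)
= 21.6 · 0.0828
= 1.79 L

1.8 L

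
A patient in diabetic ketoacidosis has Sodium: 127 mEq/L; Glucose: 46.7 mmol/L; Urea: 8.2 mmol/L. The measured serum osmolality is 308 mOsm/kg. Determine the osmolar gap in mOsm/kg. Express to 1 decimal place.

-0.9 mOsm/kg

Calculated osmolality = 2·Na + glucose + urea
= 2·127 + 46.7 + 8.2
= 254 + 46.70 + 8.20
= 308.9 mOsm/kg ≈ 308.9 mOsm/kg
Osmolar gap = measured − calculated = 308 − 308.9 = -0.9 mOsm/kg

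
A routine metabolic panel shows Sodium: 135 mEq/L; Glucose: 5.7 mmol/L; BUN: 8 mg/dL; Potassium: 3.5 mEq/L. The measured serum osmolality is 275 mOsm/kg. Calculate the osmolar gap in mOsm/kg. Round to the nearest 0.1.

-3.6 mOsm/kg

Calculated osmolality = 2·Na + glucose + BUN/2.8
= 2·135 + 5.7 + 8/2.8
= 270 + 5.70 + 2.86
= 278.56 mOsm/kg ≈ 278.6 mOsm/kg
Osmolar gap = measured − calculated = 275 − 278.6 = -3.6 mOsm/kg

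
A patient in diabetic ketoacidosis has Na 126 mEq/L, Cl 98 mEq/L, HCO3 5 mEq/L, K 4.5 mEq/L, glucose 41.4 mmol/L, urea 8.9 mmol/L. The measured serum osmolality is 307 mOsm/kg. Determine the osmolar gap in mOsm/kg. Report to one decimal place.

4.7 mOsm/kg

Calculated osmolality = 2·Na + glucose + urea
= 2·126 + 41.4 + 8.9
= 252 + 41.40 + 8.90
= 302.3 mOsm/kg ≈ 302.3 mOsm/kg
Osmolar gap = measured − calculated = 307 − 302.3 = 4.7 mOsm/kg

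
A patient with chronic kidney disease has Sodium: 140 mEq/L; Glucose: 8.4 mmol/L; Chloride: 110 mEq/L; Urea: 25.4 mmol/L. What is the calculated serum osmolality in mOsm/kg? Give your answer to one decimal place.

Calculated osmolality = 2·Na + glucose + urea
= 2·140 + 8.4 + 25.4
= 280 + 8.40 + 25.40
= 313.8 mOsm/kg

313.8 mOsm/kg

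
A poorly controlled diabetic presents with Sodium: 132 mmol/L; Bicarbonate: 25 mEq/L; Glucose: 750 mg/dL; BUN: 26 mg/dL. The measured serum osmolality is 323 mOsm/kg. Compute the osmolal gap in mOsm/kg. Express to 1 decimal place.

8.0 mOsm/kg

Calculated osmolality = 2·Na + glucose/18 + BUN/2.8
= 2·132 + 750/18 + 26/2.8
= 264 + 41.67 + 9.29
= 314.96 mOsm/kg ≈ 315.0 mOsm/kg
Osmolar gap = measured − calculated = 323 − 315.0 = 8.0 mOsm/kg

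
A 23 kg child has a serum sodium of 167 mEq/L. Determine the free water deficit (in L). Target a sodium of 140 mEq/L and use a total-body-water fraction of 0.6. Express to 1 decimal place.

TBW = 0.6 · 23 = 13.8 L
Free water deficit = TBW · (Na/140 − 1)
= 13.8 · (167/140 − 1)
= 13.8 · 0.1929
= 2.66 L

2.7 L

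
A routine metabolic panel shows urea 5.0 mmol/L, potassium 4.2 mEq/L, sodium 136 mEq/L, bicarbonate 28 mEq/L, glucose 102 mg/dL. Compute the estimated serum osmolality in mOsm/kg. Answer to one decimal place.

282.7 mOsm/kg

Calculated osmolality = 2·Na + glucose/18 + urea
= 2·136 + 102/18 + 5
= 272 + 5.67 + 5
= 282.67 mOsm/kg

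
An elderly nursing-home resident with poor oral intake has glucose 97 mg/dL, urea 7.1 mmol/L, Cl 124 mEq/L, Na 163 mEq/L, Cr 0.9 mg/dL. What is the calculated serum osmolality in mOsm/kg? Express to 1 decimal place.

338.5 mOsm/kg

Calculated osmolality = 2·Na + glucose/18 + urea
= 2·163 + 97/18 + 7.1
= 326 + 5.39 + 7.10
= 338.49 mOsm/kg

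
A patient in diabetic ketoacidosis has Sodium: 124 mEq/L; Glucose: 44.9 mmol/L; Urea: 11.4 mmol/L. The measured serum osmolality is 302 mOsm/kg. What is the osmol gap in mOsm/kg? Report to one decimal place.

Calculated osmolality = 2·Na + glucose + urea
= 2·124 + 44.9 + 11.4
= 248 + 44.90 + 11.40
= 304.3 mOsm/kg ≈ 304.3 mOsm/kg
Osmolar gap = measured − calculated = 302 − 304.3 = -2.3 mOsm/kg

-2.3 mOsm/kg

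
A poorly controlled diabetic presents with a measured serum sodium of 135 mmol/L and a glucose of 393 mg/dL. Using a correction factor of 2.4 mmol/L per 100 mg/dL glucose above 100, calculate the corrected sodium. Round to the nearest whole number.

142 mmol/L

Corrected Na = measured Na + 2.4 · (glucose − 100)/100
= 135 + 2.4 · (393 − 100)/100
= 135 + 7
= 142 mmol/L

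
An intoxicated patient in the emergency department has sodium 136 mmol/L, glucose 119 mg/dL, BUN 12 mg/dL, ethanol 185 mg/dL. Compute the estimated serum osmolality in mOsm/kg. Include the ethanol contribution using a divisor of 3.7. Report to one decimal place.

Calculated osmolality = 2·Na + glucose/18 + BUN/2.8 + ethanol/3.7
= 2·136 + 119/18 + 12/2.8 + 185/3.7
= 272 + 6.61 + 4.29 + 50
= 332.9 mOsm/kg

332.9 mOsm/kg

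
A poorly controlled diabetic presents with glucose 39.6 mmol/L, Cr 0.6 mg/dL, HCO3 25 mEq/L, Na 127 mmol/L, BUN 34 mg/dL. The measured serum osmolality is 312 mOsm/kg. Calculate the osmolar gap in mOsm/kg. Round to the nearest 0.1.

Calculated osmolality = 2·Na + glucose + BUN/2.8
= 2·127 + 39.6 + 34/2.8
= 254 + 39.60 + 12.14
= 305.74 mOsm/kg ≈ 305.7 mOsm/kg
Osmolar gap = measured − calculated = 312 − 305.7 = 6.3 mOsm/kg

6.3 mOsm/kg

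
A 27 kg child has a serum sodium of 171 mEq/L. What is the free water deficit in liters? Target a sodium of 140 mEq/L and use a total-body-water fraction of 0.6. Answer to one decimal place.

TBW = 0.6 · 27 = 16.2 L
Free water deficit = TBW · (Na/140 − 1)
= 16.2 · (171/140 − 1)
= 16.2 · 0.2214
= 3.59 L

3.6 L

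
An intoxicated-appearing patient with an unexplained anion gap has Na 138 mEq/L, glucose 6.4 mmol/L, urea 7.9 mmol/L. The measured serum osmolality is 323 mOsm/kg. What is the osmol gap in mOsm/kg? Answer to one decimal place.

32.7 mOsm/kg

Calculated osmolality = 2·Na + glucose + urea
= 2·138 + 6.4 + 7.9
= 276 + 6.40 + 7.90
= 290.3 mOsm/kg ≈ 290.3 mOsm/kg
Osmolar gap = measured − calculated = 323 − 290.3 = 32.7 mOsm/kg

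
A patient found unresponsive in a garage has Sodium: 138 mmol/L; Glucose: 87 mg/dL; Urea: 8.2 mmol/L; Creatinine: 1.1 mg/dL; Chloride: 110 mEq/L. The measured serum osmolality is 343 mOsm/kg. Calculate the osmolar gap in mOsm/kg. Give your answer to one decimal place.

54.0 mOsm/kg

Calculated osmolality = 2·Na + glucose/18 + urea
= 2·138 + 87/18 + 8.2
= 276 + 4.83 + 8.20
= 289.03 mOsm/kg ≈ 289.0 mOsm/kg
Osmolar gap = measured − calculated = 343 − 289.0 = 54.0 mOsm/kg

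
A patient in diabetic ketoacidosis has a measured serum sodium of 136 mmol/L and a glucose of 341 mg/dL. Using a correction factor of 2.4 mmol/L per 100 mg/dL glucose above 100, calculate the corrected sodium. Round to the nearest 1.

Corrected Na = measured Na + 2.4 · (glucose − 100)/100
= 136 + 2.4 · (341 − 100)/100
= 136 + 5.8
= 141.8 mmol/L

142 mmol/L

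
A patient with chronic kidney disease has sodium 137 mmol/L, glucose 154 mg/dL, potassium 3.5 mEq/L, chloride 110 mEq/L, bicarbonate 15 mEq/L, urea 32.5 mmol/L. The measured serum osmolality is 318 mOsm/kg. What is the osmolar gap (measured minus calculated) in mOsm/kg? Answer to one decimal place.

Calculated osmolality = 2·Na + glucose/18 + urea
= 2·137 + 154/18 + 32.5
= 274 + 8.56 + 32.50
= 315.06 mOsm/kg ≈ 315.1 mOsm/kg
Osmolar gap = measured − calculated = 318 − 315.1 = 2.9 mOsm/kg

2.9 mOsm/kg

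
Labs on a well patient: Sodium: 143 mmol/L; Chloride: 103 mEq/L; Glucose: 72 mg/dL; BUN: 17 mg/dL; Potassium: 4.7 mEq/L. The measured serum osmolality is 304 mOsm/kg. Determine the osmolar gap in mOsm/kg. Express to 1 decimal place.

Calculated osmolality = 2·Na + glucose/18 + BUN/2.8
= 2·143 + 72/18 + 17/2.8
= 286 + 4 + 6.07
= 296.07 mOsm/kg ≈ 296.1 mOsm/kg
Osmolar gap = measured − calculated = 304 − 296.1 = 7.9 mOsm/kg

7.9 mOsm/kg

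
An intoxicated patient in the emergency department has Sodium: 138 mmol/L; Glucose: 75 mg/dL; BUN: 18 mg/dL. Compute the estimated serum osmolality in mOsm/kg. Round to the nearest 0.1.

286.6 mOsm/kg

Calculated osmolality = 2·Na + glucose/18 + BUN/2.8
= 2·138 + 75/18 + 18/2.8
= 276 + 4.17 + 6.43
= 286.6 mOsm/kg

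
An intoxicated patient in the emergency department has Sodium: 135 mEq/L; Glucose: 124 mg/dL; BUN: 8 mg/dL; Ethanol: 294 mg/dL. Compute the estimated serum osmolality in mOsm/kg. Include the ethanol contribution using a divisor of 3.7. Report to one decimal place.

359.2 mOsm/kg

Calculated osmolality = 2·Na + glucose/18 + BUN/2.8 + ethanol/3.7
= 2·135 + 124/18 + 8/2.8 + 294/3.7
= 270 + 6.89 + 2.86 + 79.46
= 359.21 mOsm/kg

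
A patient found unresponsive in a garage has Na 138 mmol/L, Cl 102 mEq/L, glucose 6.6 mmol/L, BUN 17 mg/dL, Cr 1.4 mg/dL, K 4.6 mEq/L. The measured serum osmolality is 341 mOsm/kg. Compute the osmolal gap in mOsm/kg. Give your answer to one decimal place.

52.3 mOsm/kg

Calculated osmolality = 2·Na + glucose + BUN/2.8
= 2·138 + 6.6 + 17/2.8
= 276 + 6.60 + 6.07
= 288.67 mOsm/kg ≈ 288.7 mOsm/kg
Osmolar gap = measured − calculated = 341 − 288.7 = 52.3 mOsm/kg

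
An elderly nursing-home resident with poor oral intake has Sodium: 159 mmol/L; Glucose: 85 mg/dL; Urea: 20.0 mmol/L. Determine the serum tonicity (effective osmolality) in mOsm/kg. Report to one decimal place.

322.7 mOsm/kg

Effective osmolality excludes urea (freely permeant across cell membranes):
2·Na + glucose/18
= 2·159 + 85/18
= 318 + 4.72
= 322.72 mOsm/kg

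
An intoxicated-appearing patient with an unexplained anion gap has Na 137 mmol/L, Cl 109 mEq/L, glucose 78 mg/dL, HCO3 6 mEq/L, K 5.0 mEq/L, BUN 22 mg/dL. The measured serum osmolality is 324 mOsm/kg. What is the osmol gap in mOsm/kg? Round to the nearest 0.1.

37.8 mOsm/kg

Calculated osmolality = 2·Na + glucose/18 + BUN/2.8
= 2·137 + 78/18 + 22/2.8
= 274 + 4.33 + 7.86
= 286.19 mOsm/kg ≈ 286.2 mOsm/kg
Osmolar gap = measured − calculated = 324 − 286.2 = 37.8 mOsm/kg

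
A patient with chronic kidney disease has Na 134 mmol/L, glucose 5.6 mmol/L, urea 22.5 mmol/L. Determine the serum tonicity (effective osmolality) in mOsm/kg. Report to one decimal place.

Effective osmolality excludes urea (freely permeant across cell membranes):
2·Na + glucose
= 2·134 + 5.6
= 268 + 5.6
= 273.6 mOsm/kg

273.6 mOsm/kg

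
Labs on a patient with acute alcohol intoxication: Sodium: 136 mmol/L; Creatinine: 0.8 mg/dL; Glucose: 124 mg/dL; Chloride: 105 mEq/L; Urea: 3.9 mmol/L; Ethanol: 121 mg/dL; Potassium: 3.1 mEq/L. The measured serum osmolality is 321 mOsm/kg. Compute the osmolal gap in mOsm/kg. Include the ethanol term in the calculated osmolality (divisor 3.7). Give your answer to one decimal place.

5.5 mOsm/kg

Calculated osmolality = 2·Na + glucose/18 + urea + ethanol/3.7
= 2·136 + 124/18 + 3.9 + 121/3.7
= 272 + 6.89 + 3.90 + 32.70
= 315.49 mOsm/kg ≈ 315.5 mOsm/kg
Osmolar gap = measured − calculated = 321 − 315.5 = 5.5 mOsm/kg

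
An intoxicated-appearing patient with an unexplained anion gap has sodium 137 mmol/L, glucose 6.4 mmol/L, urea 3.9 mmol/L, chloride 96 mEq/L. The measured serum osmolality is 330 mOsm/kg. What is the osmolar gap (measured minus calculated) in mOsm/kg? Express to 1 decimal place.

Calculated osmolality = 2·Na + glucose + urea
= 2·137 + 6.4 + 3.9
= 274 + 6.40 + 3.90
= 284.3 mOsm/kg ≈ 284.3 mOsm/kg
Osmolar gap = measured − calculated = 330 − 284.3 = 45.7 mOsm/kg

45.7 mOsm/kg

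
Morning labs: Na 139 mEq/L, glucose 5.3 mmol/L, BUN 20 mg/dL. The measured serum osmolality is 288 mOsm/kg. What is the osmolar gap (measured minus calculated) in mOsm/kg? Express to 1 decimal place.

-2.4 mOsm/kg

Calculated osmolality = 2·Na + glucose + BUN/2.8
= 2·139 + 5.3 + 20/2.8
= 278 + 5.30 + 7.14
= 290.44 mOsm/kg ≈ 290.4 mOsm/kg
Osmolar gap = measured − calculated = 288 − 290.4 = -2.4 mOsm/kg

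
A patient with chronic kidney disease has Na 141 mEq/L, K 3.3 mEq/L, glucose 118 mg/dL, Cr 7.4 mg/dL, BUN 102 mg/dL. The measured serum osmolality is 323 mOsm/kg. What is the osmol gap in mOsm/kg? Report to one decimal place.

Calculated osmolality = 2·Na + glucose/18 + BUN/2.8
= 2·141 + 118/18 + 102/2.8
= 282 + 6.56 + 36.43
= 324.99 mOsm/kg ≈ 325.0 mOsm/kg
Osmolar gap = measured − calculated = 323 − 325.0 = -2.0 mOsm/kg

-2.0 mOsm/kg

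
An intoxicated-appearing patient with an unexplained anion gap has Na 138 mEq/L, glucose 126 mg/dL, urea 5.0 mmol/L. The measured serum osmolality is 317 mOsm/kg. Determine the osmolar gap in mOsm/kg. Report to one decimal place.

Calculated osmolality = 2·Na + glucose/18 + urea
= 2·138 + 126/18 + 5
= 276 + 7 + 5
= 288 mOsm/kg ≈ 288.0 mOsm/kg
Osmolar gap = measured − calculated = 317 − 288.0 = 29.0 mOsm/kg

29.0 mOsm/kg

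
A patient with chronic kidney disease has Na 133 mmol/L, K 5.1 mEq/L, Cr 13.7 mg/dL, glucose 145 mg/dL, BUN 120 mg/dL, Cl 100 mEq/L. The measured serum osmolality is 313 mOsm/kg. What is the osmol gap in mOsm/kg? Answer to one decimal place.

Calculated osmolality = 2·Na + glucose/18 + BUN/2.8
= 2·133 + 145/18 + 120/2.8
= 266 + 8.06 + 42.86
= 316.92 mOsm/kg ≈ 316.9 mOsm/kg
Osmolar gap = measured − calculated = 313 − 316.9 = -3.9 mOsm/kg

-3.9 mOsm/kg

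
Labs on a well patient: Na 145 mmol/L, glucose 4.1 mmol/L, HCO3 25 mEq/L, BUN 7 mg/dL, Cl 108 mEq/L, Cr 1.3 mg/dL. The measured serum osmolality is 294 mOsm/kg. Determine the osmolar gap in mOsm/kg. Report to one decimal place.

Calculated osmolality = 2·Na + glucose + BUN/2.8
= 2·145 + 4.1 + 7/2.8
= 290 + 4.10 + 2.50
= 296.6 mOsm/kg ≈ 296.6 mOsm/kg
Osmolar gap = measured − calculated = 294 − 296.6 = -2.6 mOsm/kg

-2.6 mOsm/kg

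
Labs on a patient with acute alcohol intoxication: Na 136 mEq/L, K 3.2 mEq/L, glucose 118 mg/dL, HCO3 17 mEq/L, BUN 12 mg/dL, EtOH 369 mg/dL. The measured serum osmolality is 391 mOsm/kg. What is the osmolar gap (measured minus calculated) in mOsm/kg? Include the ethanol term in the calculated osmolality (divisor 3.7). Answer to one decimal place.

8.4 mOsm/kg

Calculated osmolality = 2·Na + glucose/18 + BUN/2.8 + ethanol/3.7
= 2·136 + 118/18 + 12/2.8 + 369/3.7
= 272 + 6.56 + 4.29 + 99.73
= 382.58 mOsm/kg ≈ 382.6 mOsm/kg
Osmolar gap = measured − calculated = 391 − 382.6 = 8.4 mOsm/kg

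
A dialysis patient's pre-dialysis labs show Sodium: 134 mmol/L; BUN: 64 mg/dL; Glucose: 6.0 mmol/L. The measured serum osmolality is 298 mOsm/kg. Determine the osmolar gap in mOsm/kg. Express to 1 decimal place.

Calculated osmolality = 2·Na + glucose + BUN/2.8
= 2·134 + 6 + 64/2.8
= 268 + 6 + 22.86
= 296.86 mOsm/kg ≈ 296.9 mOsm/kg
Osmolar gap = measured − calculated = 298 − 296.9 = 1.1 mOsm/kg

1.1 mOsm/kg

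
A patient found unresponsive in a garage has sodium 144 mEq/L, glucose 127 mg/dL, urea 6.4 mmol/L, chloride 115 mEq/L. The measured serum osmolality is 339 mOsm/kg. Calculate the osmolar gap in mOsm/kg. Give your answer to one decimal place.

Calculated osmolality = 2·Na + glucose/18 + urea
= 2·144 + 127/18 + 6.4
= 288 + 7.06 + 6.40
= 301.46 mOsm/kg ≈ 301.5 mOsm/kg
Osmolar gap = measured − calculated = 339 − 301.5 = 37.5 mOsm/kg

37.5 mOsm/kg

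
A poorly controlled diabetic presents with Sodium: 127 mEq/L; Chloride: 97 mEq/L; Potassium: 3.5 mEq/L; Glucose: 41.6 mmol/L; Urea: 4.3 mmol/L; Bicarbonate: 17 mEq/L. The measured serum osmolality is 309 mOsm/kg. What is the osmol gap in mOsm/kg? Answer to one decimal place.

9.1 mOsm/kg

Calculated osmolality = 2·Na + glucose + urea
= 2·127 + 41.6 + 4.3
= 254 + 41.60 + 4.30
= 299.9 mOsm/kg ≈ 299.9 mOsm/kg
Osmolar gap = measured − calculated = 309 − 299.9 = 9.1 mOsm/kg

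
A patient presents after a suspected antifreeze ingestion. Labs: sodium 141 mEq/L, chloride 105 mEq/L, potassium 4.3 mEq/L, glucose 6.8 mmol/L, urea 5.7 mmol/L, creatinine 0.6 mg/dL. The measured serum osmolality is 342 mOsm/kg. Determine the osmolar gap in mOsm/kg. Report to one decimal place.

47.5 mOsm/kg

Calculated osmolality = 2·Na + glucose + urea
= 2·141 + 6.8 + 5.7
= 282 + 6.80 + 5.70
= 294.5 mOsm/kg ≈ 294.5 mOsm/kg
Osmolar gap = measured − calculated = 342 − 294.5 = 47.5 mOsm/kg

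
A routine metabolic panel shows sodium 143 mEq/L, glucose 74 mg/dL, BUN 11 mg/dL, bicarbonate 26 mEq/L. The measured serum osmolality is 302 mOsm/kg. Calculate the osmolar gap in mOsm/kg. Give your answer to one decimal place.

Calculated osmolality = 2·Na + glucose/18 + BUN/2.8
= 2·143 + 74/18 + 11/2.8
= 286 + 4.11 + 3.93
= 294.04 mOsm/kg ≈ 294.0 mOsm/kg
Osmolar gap = measured − calculated = 302 − 294.0 = 8.0 mOsm/kg

8.0 mOsm/kg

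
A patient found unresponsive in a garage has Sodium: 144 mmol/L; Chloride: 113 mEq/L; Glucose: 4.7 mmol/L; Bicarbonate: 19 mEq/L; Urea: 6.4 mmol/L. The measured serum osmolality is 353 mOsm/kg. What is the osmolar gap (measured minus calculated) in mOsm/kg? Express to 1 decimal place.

Calculated osmolality = 2·Na + glucose + urea
= 2·144 + 4.7 + 6.4
= 288 + 4.70 + 6.40
= 299.1 mOsm/kg ≈ 299.1 mOsm/kg
Osmolar gap = measured − calculated = 353 − 299.1 = 53.9 mOsm/kg

53.9 mOsm/kg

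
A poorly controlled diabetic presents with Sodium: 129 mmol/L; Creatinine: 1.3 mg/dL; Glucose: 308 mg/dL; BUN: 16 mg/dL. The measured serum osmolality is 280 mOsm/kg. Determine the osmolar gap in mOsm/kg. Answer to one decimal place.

-0.8 mOsm/kg

Calculated osmolality = 2·Na + glucose/18 + BUN/2.8
= 2·129 + 308/18 + 16/2.8
= 258 + 17.11 + 5.71
= 280.82 mOsm/kg ≈ 280.8 mOsm/kg
Osmolar gap = measured − calculated = 280 − 280.8 = -0.8 mOsm/kg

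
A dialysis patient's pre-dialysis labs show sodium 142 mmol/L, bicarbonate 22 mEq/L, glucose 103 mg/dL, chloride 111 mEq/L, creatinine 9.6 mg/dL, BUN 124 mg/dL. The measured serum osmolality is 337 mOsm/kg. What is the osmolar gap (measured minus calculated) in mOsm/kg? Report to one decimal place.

Calculated osmolality = 2·Na + glucose/18 + BUN/2.8
= 2·142 + 103/18 + 124/2.8
= 284 + 5.72 + 44.29
= 334.01 mOsm/kg ≈ 334.0 mOsm/kg
Osmolar gap = measured − calculated = 337 − 334.0 = 3.0 mOsm/kg

3.0 mOsm/kg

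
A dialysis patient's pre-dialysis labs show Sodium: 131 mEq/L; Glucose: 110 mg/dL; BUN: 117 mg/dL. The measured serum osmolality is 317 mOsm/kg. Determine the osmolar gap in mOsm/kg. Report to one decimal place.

7.1 mOsm/kg

Calculated osmolality = 2·Na + glucose/18 + BUN/2.8
= 2·131 + 110/18 + 117/2.8
= 262 + 6.11 + 41.79
= 309.9 mOsm/kg ≈ 309.9 mOsm/kg
Osmolar gap = measured − calculated = 317 − 309.9 = 7.1 mOsm/kg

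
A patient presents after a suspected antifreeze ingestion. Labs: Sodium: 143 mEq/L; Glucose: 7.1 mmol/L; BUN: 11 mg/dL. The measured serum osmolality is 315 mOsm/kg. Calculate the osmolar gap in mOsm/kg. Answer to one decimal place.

18.0 mOsm/kg

Calculated osmolality = 2·Na + glucose + BUN/2.8
= 2·143 + 7.1 + 11/2.8
= 286 + 7.10 + 3.93
= 297.03 mOsm/kg ≈ 297.0 mOsm/kg
Osmolar gap = measured − calculated = 315 − 297.0 = 18.0 mOsm/kg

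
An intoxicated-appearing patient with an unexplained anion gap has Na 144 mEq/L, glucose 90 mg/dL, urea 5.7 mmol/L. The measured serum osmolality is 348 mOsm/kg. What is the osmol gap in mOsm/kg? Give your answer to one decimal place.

Calculated osmolality = 2·Na + glucose/18 + urea
= 2·144 + 90/18 + 5.7
= 288 + 5 + 5.70
= 298.7 mOsm/kg ≈ 298.7 mOsm/kg
Osmolar gap = measured − calculated = 348 − 298.7 = 49.3 mOsm/kg

49.3 mOsm/kg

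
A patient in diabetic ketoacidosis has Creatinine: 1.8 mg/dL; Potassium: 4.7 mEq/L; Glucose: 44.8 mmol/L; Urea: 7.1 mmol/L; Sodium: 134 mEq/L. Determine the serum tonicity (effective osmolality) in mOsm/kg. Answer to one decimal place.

312.8 mOsm/kg

Effective osmolality excludes urea (freely permeant across cell membranes):
2·Na + glucose
= 2·134 + 44.8
= 268 + 44.8
= 312.8 mOsm/kg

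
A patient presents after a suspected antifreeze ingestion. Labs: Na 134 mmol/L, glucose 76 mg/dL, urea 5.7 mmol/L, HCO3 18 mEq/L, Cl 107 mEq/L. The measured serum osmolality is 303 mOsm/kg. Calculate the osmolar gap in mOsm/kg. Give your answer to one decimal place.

Calculated osmolality = 2·Na + glucose/18 + urea
= 2·134 + 76/18 + 5.7
= 268 + 4.22 + 5.70
= 277.92 mOsm/kg ≈ 277.9 mOsm/kg
Osmolar gap = measured − calculated = 303 − 277.9 = 25.1 mOsm/kg

25.1 mOsm/kg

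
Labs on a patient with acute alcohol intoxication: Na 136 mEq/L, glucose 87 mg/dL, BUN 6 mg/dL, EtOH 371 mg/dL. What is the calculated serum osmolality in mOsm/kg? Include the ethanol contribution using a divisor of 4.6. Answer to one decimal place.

359.6 mOsm/kg

Calculated osmolality = 2·Na + glucose/18 + BUN/2.8 + ethanol/4.6
= 2·136 + 87/18 + 6/2.8 + 371/4.6
= 272 + 4.83 + 2.14 + 80.65
= 359.62 mOsm/kg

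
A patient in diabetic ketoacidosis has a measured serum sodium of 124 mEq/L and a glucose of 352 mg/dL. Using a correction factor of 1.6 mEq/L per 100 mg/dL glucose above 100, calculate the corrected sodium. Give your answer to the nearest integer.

128 mEq/L

Corrected Na = measured Na + 1.6 · (glucose − 100)/100
= 124 + 1.6 · (352 − 100)/100
= 124 + 4
= 128 mEq/L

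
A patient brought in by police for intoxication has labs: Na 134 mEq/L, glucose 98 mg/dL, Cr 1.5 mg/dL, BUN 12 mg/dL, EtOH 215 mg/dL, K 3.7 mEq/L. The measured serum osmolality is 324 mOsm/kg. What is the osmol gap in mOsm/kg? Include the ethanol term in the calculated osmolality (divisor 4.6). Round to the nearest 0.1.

Calculated osmolality = 2·Na + glucose/18 + BUN/2.8 + ethanol/4.6
= 2·134 + 98/18 + 12/2.8 + 215/4.6
= 268 + 5.44 + 4.29 + 46.74
= 324.47 mOsm/kg ≈ 324.5 mOsm/kg
Osmolar gap = measured − calculated = 324 − 324.5 = -0.5 mOsm/kg

-0.5 mOsm/kg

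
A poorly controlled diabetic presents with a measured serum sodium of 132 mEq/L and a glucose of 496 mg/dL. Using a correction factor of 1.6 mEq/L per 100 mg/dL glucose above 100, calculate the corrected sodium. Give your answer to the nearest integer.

Corrected Na = measured Na + 1.6 · (glucose − 100)/100
= 132 + 1.6 · (496 − 100)/100
= 132 + 6.3
= 138.3 mEq/L

138 mEq/L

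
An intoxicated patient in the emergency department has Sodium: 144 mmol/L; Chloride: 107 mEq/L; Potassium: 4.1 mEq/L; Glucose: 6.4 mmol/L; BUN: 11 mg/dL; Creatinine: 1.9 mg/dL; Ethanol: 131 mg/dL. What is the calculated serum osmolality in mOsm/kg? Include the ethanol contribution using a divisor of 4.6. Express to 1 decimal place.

326.8 mOsm/kg

Calculated osmolality = 2·Na + glucose + BUN/2.8 + ethanol/4.6
= 2·144 + 6.4 + 11/2.8 + 131/4.6
= 288 + 6.40 + 3.93 + 28.48
= 326.81 mOsm/kg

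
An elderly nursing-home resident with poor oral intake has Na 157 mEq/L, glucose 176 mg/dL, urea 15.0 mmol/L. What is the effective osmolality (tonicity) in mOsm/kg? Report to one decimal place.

323.8 mOsm/kg

Effective osmolality excludes urea (freely permeant across cell membranes):
2·Na + glucose/18
= 2·157 + 176/18
= 314 + 9.78
= 323.78 mOsm/kg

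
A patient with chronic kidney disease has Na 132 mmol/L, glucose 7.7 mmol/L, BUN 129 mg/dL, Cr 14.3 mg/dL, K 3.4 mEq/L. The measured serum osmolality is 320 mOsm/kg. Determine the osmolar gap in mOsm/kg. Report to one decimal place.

Calculated osmolality = 2·Na + glucose + BUN/2.8
= 2·132 + 7.7 + 129/2.8
= 264 + 7.70 + 46.07
= 317.77 mOsm/kg ≈ 317.8 mOsm/kg
Osmolar gap = measured − calculated = 320 − 317.8 = 2.2 mOsm/kg

2.2 mOsm/kg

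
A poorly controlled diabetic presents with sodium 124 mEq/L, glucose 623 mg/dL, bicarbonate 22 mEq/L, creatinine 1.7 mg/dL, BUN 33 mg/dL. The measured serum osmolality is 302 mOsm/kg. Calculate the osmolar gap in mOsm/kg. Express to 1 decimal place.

Calculated osmolality = 2·Na + glucose/18 + BUN/2.8
= 2·124 + 623/18 + 33/2.8
= 248 + 34.61 + 11.79
= 294.4 mOsm/kg ≈ 294.4 mOsm/kg
Osmolar gap = measured − calculated = 302 − 294.4 = 7.6 mOsm/kg

7.6 mOsm/kg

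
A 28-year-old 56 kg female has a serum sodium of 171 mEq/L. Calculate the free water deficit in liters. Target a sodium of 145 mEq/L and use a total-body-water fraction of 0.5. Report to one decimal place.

5.0 L

TBW = 0.5 · 56 = 28 L
Free water deficit = TBW · (Na/145 − 1)
= 28 · (171/145 − 1)
= 28 · 0.1793
= 5.02 L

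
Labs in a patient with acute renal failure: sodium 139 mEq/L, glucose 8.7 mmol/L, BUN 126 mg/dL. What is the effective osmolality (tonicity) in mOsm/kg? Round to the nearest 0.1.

286.7 mOsm/kg

Effective osmolality excludes urea (freely permeant across cell membranes):
2·Na + glucose
= 2·139 + 8.7
= 278 + 8.7
= 286.7 mOsm/kg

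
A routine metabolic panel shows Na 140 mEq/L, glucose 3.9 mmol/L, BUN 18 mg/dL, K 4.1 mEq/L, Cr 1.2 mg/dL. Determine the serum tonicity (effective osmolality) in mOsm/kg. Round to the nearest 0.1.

Effective osmolality excludes urea (freely permeant across cell membranes):
2·Na + glucose
= 2·140 + 3.9
= 280 + 3.9
= 283.9 mOsm/kg

283.9 mOsm/kg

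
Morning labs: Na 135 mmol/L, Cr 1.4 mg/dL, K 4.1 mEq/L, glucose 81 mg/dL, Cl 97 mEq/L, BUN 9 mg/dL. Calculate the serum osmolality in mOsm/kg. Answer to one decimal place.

277.7 mOsm/kg

Calculated osmolality = 2·Na + glucose/18 + BUN/2.8
= 2·135 + 81/18 + 9/2.8
= 270 + 4.50 + 3.21
= 277.71 mOsm/kg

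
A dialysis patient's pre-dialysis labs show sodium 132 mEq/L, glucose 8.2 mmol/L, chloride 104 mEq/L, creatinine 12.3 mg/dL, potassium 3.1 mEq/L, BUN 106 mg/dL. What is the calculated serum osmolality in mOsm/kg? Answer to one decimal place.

Calculated osmolality = 2·Na + glucose + BUN/2.8
= 2·132 + 8.2 + 106/2.8
= 264 + 8.20 + 37.86
= 310.06 mOsm/kg

310.1 mOsm/kg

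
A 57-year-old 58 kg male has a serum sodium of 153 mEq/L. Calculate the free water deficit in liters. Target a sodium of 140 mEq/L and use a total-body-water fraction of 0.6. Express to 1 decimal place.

3.2 L

TBW = 0.6 · 58 = 34.8 L
Free water deficit = TBW · (Na/140 − 1)
= 34.8 · (153/140 − 1)
= 34.8 · 0.0929
= 3.23 L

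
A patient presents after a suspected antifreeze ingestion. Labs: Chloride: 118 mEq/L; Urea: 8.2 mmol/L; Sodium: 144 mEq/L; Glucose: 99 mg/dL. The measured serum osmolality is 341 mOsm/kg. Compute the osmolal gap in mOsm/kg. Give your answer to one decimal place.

Calculated osmolality = 2·Na + glucose/18 + urea
= 2·144 + 99/18 + 8.2
= 288 + 5.50 + 8.20
= 301.7 mOsm/kg ≈ 301.7 mOsm/kg
Osmolar gap = measured − calculated = 341 − 301.7 = 39.3 mOsm/kg

39.3 mOsm/kg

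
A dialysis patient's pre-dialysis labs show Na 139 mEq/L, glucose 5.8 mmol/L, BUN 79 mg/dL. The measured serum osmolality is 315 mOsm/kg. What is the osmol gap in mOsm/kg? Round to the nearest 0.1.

3.0 mOsm/kg

Calculated osmolality = 2·Na + glucose + BUN/2.8
= 2·139 + 5.8 + 79/2.8
= 278 + 5.80 + 28.21
= 312.01 mOsm/kg ≈ 312.0 mOsm/kg
Osmolar gap = measured − calculated = 315 − 312.0 = 3.0 mOsm/kg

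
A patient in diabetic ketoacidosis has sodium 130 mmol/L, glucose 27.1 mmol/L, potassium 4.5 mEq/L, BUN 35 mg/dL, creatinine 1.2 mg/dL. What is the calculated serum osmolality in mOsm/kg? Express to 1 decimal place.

299.6 mOsm/kg

Calculated osmolality = 2·Na + glucose + BUN/2.8
= 2·130 + 27.1 + 35/2.8
= 260 + 27.10 + 12.50
= 299.6 mOsm/kg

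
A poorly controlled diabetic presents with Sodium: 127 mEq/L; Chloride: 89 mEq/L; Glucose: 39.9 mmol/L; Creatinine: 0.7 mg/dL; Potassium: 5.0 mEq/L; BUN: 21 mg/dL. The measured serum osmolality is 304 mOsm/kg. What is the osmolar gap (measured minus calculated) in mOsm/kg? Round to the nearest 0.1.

Calculated osmolality = 2·Na + glucose + BUN/2.8
= 2·127 + 39.9 + 21/2.8
= 254 + 39.90 + 7.50
= 301.4 mOsm/kg ≈ 301.4 mOsm/kg
Osmolar gap = measured − calculated = 304 − 301.4 = 2.6 mOsm/kg

2.6 mOsm/kg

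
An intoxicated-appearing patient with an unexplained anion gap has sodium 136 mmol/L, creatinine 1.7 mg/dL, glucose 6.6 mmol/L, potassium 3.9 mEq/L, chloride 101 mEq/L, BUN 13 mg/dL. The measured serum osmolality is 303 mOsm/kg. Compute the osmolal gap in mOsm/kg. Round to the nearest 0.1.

Calculated osmolality = 2·Na + glucose + BUN/2.8
= 2·136 + 6.6 + 13/2.8
= 272 + 6.60 + 4.64
= 283.24 mOsm/kg ≈ 283.2 mOsm/kg
Osmolar gap = measured − calculated = 303 − 283.2 = 19.8 mOsm/kg

19.8 mOsm/kg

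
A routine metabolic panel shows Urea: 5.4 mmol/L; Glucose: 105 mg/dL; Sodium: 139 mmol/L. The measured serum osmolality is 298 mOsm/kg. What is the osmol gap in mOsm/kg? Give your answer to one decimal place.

8.8 mOsm/kg

Calculated osmolality = 2·Na + glucose/18 + urea
= 2·139 + 105/18 + 5.4
= 278 + 5.83 + 5.40
= 289.23 mOsm/kg ≈ 289.2 mOsm/kg
Osmolar gap = measured − calculated = 298 − 289.2 = 8.8 mOsm/kg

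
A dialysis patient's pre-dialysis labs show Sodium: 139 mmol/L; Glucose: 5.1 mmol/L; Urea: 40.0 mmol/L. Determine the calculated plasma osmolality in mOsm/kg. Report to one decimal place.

323.1 mOsm/kg

Calculated osmolality = 2·Na + glucose + urea
= 2·139 + 5.1 + 40
= 278 + 5.10 + 40
= 323.1 mOsm/kg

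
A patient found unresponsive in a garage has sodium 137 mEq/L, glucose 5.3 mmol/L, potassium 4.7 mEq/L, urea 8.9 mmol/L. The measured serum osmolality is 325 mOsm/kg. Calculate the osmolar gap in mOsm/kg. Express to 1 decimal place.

36.8 mOsm/kg

Calculated osmolality = 2·Na + glucose + urea
= 2·137 + 5.3 + 8.9
= 274 + 5.30 + 8.90
= 288.2 mOsm/kg ≈ 288.2 mOsm/kg
Osmolar gap = measured − calculated = 325 − 288.2 = 36.8 mOsm/kg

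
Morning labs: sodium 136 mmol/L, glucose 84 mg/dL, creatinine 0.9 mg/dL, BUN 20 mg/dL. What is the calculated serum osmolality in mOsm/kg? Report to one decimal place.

Calculated osmolality = 2·Na + glucose/18 + BUN/2.8
= 2·136 + 84/18 + 20/2.8
= 272 + 4.67 + 7.14
= 283.81 mOsm/kg

283.8 mOsm/kg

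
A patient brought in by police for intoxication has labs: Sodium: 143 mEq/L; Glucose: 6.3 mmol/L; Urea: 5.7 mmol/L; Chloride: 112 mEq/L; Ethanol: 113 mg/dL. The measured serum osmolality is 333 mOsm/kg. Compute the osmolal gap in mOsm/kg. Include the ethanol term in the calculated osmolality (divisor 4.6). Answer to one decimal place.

Calculated osmolality = 2·Na + glucose + urea + ethanol/4.6
= 2·143 + 6.3 + 5.7 + 113/4.6
= 286 + 6.30 + 5.70 + 24.57
= 322.57 mOsm/kg ≈ 322.6 mOsm/kg
Osmolar gap = measured − calculated = 333 − 322.6 = 10.4 mOsm/kg

10.4 mOsm/kg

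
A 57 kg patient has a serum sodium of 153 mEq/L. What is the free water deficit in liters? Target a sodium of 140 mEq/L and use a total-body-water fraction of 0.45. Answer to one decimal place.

2.4 L

TBW = 0.45 · 57 = 25.65 L
Free water deficit = TBW · (Na/140 − 1)
= 25.65 · (153/140 − 1)
= 25.65 · 0.0929
= 2.38 L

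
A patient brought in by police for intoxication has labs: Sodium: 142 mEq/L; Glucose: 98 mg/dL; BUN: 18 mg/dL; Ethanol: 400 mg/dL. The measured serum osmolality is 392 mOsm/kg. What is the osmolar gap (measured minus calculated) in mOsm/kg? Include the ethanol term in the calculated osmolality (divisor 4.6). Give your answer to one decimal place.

Calculated osmolality = 2·Na + glucose/18 + BUN/2.8 + ethanol/4.6
= 2·142 + 98/18 + 18/2.8 + 400/4.6
= 284 + 5.44 + 6.43 + 86.96
= 382.83 mOsm/kg ≈ 382.8 mOsm/kg
Osmolar gap = measured − calculated = 392 − 382.8 = 9.2 mOsm/kg

9.2 mOsm/kg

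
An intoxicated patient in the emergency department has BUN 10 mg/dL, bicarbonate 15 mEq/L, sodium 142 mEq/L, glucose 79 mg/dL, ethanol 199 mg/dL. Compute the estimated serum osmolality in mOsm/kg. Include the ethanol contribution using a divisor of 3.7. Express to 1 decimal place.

345.7 mOsm/kg

Calculated osmolality = 2·Na + glucose/18 + BUN/2.8 + ethanol/3.7
= 2·142 + 79/18 + 10/2.8 + 199/3.7
= 284 + 4.39 + 3.57 + 53.78
= 345.74 mOsm/kg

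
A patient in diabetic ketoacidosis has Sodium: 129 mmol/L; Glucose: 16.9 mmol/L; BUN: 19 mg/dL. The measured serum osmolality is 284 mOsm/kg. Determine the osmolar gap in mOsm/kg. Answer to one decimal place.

Calculated osmolality = 2·Na + glucose + BUN/2.8
= 2·129 + 16.9 + 19/2.8
= 258 + 16.90 + 6.79
= 281.69 mOsm/kg ≈ 281.7 mOsm/kg
Osmolar gap = measured − calculated = 284 − 281.7 = 2.3 mOsm/kg

2.3 mOsm/kg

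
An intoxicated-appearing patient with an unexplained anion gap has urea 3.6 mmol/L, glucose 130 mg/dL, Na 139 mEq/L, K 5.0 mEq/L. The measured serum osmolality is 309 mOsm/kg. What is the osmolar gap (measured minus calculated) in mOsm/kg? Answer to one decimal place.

Calculated osmolality = 2·Na + glucose/18 + urea
= 2·139 + 130/18 + 3.6
= 278 + 7.22 + 3.60
= 288.82 mOsm/kg ≈ 288.8 mOsm/kg
Osmolar gap = measured − calculated = 309 − 288.8 = 20.2 mOsm/kg

20.2 mOsm/kg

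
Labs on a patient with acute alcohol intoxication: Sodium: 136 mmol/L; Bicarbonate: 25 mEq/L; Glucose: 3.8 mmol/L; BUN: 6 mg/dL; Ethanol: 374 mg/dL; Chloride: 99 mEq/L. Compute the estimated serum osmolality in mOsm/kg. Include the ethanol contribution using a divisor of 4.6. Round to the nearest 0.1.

Calculated osmolality = 2·Na + glucose + BUN/2.8 + ethanol/4.6
= 2·136 + 3.8 + 6/2.8 + 374/4.6
= 272 + 3.80 + 2.14 + 81.30
= 359.24 mOsm/kg

359.2 mOsm/kg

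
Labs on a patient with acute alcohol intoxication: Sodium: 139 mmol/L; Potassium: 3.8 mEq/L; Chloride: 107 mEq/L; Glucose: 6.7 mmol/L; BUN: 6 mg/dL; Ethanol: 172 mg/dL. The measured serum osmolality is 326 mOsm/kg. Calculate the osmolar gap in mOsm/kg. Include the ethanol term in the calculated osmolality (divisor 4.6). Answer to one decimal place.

1.8 mOsm/kg

Calculated osmolality = 2·Na + glucose + BUN/2.8 + ethanol/4.6
= 2·139 + 6.7 + 6/2.8 + 172/4.6
= 278 + 6.70 + 2.14 + 37.39
= 324.23 mOsm/kg ≈ 324.2 mOsm/kg
Osmolar gap = measured − calculated = 326 − 324.2 = 1.8 mOsm/kg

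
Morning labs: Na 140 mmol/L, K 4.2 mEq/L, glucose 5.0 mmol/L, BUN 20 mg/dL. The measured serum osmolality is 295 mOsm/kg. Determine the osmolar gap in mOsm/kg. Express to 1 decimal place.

2.9 mOsm/kg

Calculated osmolality = 2·Na + glucose + BUN/2.8
= 2·140 + 5 + 20/2.8
= 280 + 5 + 7.14
= 292.14 mOsm/kg ≈ 292.1 mOsm/kg
Osmolar gap = measured − calculated = 295 − 292.1 = 2.9 mOsm/kg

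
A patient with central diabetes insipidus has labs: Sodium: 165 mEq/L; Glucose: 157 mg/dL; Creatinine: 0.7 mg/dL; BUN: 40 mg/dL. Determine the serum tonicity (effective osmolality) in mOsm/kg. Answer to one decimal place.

338.7 mOsm/kg

Effective osmolality excludes urea (freely permeant across cell membranes):
2·Na + glucose/18
= 2·165 + 157/18
= 330 + 8.72
= 338.72 mOsm/kg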